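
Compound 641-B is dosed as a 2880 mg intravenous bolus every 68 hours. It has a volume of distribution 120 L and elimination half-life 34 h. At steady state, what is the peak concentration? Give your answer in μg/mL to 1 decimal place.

32.0 μg/mL

The dosing interval is 2 half-lives, so f = 2^(−2) = 0.25.
At steady state, R = 1/(1 − 0.25) = 4/3.
Single-dose peak C₀ = D/Vd = 2880/120 = 24 μg/mL.
Steady-state peak Cmax,ss = C₀·R = 24 × 4/3 ≈ 32.000 μg/mL.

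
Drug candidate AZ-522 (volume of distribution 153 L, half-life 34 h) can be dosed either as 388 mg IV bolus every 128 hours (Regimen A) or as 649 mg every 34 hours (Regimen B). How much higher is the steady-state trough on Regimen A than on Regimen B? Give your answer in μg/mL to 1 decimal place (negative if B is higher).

-4.0 μg/mL

Regimen A: f = (1/2)^(128/34) ≈ 0.0736; Cmin,ss = (388/153)·f/(1−f) ≈ 0.201 μg/mL.
Regimen B: f = (1/2)^(34/34) ≈ 0.5000; Cmin,ss = (649/153)·f/(1−f) ≈ 4.242 μg/mL.
Difference ≈ 0.201 − 4.242 ≈ -4.041 μg/mL.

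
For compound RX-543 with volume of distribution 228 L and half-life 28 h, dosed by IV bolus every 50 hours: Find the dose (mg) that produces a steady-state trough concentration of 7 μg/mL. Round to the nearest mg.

3907 mg

τ/t½ = 50/28 ≈ 1.7857, so f = (1/2)^(50/28) ≈ 0.290032.
Cmin,ss = (D/Vd)·f/(1−f), so D = Cmin,ss·Vd·(1−f)/f.
D = 7 × 228 × (1−f)/f ≈ 7 × 228 × 2.44790 ≈ 3906.85 mg.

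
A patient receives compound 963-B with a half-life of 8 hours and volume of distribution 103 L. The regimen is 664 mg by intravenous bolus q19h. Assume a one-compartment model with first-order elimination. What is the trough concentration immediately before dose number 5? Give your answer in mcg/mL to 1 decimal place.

1.5 mcg/mL

f = (1/2)^(τ/t½) = (1/2)^(19/8) ≈ 0.1928.
C₀ = D/Vd = 664/103 ≈ 6.447 mcg/mL.
Before the 5th dose, 4 doses have been given. Superposition: Cmin = C₀·(f + f² + … + f^4).
≈ 6.447 × (0.1928 + 0.0372 + 0.0072 + 0.0014) ≈ 6.447 × 0.2386 ≈ 1.538 mcg/mL.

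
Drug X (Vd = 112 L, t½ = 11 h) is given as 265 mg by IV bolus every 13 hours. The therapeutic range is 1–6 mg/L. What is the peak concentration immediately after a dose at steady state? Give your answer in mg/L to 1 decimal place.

4.2 mg/L

k = ln2/t½ = ln2/11 ≈ 0.063013 h⁻¹; fraction remaining f = e^(−kτ) = e^(−0.063013×13) ≈ 0.4408.
Accumulation ratio R = 1/(1 − f) ≈ 1/0.5592 ≈ 1.7883.
Single-dose peak C₀ = D/Vd = 265/112 ≈ 2.366 mg/L.
Cmax,ss = C₀/(1 − f) ≈ 2.366/0.5592 ≈ 4.231 mg/L.
Peak 4.2 mg/L vs MTC 6 mg/L: below toxic threshold.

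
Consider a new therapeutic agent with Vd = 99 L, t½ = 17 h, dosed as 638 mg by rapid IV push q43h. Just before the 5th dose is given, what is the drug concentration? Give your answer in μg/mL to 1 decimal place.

1.3 μg/mL

f = (1/2)^(τ/t½) = (1/2)^(43/17) ≈ 0.1732.
C₀ = D/Vd = 638/99 ≈ 6.444 μg/mL.
Before the 5th dose, 4 doses have been given. Superposition: Cmin = C₀·(f + f² + … + f^4).
≈ 6.444 × (0.1732 + 0.0300 + 0.0052 + 0.0009) ≈ 6.444 × 0.2093 ≈ 1.349 μg/mL.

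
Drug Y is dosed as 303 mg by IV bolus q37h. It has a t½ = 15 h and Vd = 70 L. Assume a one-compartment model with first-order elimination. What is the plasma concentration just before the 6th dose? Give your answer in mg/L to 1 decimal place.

1.0 mg/L

f = (1/2)^(τ/t½) = (1/2)^(37/15) ≈ 0.1809.
C₀ = D/Vd = 303/70 ≈ 4.329 mg/L.
Before the 6th dose, 5 doses have been given. Superposition: Cmin = C₀·(f + f² + … + f^5).
≈ 4.329 × (0.1809 + 0.0327 + 0.0059 + 0.0011 + 0.0002) ≈ 4.329 × 0.2208 ≈ 0.956 mg/L.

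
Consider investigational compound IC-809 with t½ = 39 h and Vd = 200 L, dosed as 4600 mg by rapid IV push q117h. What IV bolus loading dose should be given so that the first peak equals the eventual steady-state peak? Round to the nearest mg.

5257 mg

f = (1/2)^(117/39) ≈ 0.125000; accumulation ratio R = 1/(1−f) ≈ 1.14286.
Loading dose to hit Cmax,ss on first dose: D_load = D_maint·R ≈ 4600 × 1.14286 ≈ 5257.16 mg.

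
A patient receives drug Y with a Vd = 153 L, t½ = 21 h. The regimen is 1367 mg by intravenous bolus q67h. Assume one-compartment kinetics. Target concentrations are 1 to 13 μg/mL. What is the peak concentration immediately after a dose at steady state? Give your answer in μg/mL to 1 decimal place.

10.0 μg/mL

τ/t½ = 67/21 ≈ 3.1905, so fraction remaining f = (1/2)^(67/21) ≈ 0.1095.
At steady state, accumulation factor R = 1/(1 − e^(−kτ)) ≈ 1.1230.
Each bolus raises the concentration by D/Vd = 1367/153 ≈ 8.935 μg/mL.
Steady-state peak Cmax,ss = C₀·R ≈ 8.935 × 1.1230 ≈ 10.034 μg/mL.
Peak 10.0 μg/mL vs MTC 13 μg/mL: below toxic threshold.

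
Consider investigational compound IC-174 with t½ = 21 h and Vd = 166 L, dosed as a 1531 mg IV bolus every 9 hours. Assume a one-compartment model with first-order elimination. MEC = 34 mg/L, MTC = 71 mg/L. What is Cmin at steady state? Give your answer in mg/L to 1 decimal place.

26.7 mg/L

τ/t½ = 9/21 ≈ 0.42857, so fraction remaining f = (1/2)^(9/21) ≈ 0.7430.
Accumulation ratio R = 1/(1 − f) ≈ 1/0.2570 ≈ 3.8911.
Each bolus raises the concentration by D/Vd = 1531/166 ≈ 9.223 mg/L.
Cmax,ss = C₀/(1 − f) ≈ 9.223/0.2570 ≈ 35.887 mg/L.
Steady-state trough Cmin,ss = Cmax,ss·f ≈ 35.887 × 0.7430 ≈ 26.664 mg/L.
Trough 26.7 mg/L vs MEC 34 mg/L: subtherapeutic.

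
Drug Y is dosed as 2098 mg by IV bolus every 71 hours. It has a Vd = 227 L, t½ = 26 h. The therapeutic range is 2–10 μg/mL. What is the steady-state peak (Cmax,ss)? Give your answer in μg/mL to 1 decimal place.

10.9 μg/mL

Over one 71-h interval, 71/26 ≈ 2.7308 half-lives elapse, leaving f ≈ 0.1506 of each dose.
At steady state, accumulation factor R = 1/(1 − e^(−kτ)) ≈ 1.1773.
Single-dose peak C₀ = D/Vd = 2098/227 ≈ 9.242 μg/mL.
Cmax,ss = C₀/(1 − f) ≈ 9.242/0.8494 ≈ 10.881 μg/mL.
Peak 10.9 μg/mL vs MTC 10 μg/mL: exceeds toxic threshold.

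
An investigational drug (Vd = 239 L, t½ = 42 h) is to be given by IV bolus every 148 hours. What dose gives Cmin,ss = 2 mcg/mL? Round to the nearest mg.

5020 mg

τ/t½ = 148/42 ≈ 3.5238, so f = (1/2)^(148/42) ≈ 0.086942.
Cmin,ss = (D/Vd)·f/(1−f), so D = Cmin,ss·Vd·(1−f)/f.
D = 2 × 239 × (1−f)/f ≈ 2 × 239 × 10.50192 ≈ 5019.92 mg.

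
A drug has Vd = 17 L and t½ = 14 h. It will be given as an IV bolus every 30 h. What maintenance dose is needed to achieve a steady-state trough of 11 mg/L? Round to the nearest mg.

τ/t½ = 30/14 ≈ 2.1429, so f = (1/2)^(30/14) ≈ 0.226431.
Cmin,ss = (D/Vd)·f/(1−f), so D = Cmin,ss·Vd·(1−f)/f.
D = 11 × 17 × (1−f)/f ≈ 11 × 17 × 3.41636 ≈ 638.86 mg.

639 mg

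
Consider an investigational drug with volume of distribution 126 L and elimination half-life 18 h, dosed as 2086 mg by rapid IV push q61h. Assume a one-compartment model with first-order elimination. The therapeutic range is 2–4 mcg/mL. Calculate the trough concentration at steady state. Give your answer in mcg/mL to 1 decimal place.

1.7 mcg/mL

τ/t½ = 61/18 ≈ 3.3889, so fraction remaining f = (1/2)^(61/18) ≈ 0.0955.
Each bolus raises the concentration by D/Vd = 2086/126 ≈ 16.556 mcg/mL.
Steady-state trough Cmin,ss = C₀·f/(1−f) ≈ 16.556 × 0.0955/0.9045 ≈ 1.748 mcg/mL.
Trough 1.7 mcg/mL vs MEC 2 mcg/mL: subtherapeutic.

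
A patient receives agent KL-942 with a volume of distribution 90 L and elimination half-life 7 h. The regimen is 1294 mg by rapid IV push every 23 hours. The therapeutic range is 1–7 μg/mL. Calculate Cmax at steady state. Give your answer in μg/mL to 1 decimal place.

τ/t½ = 23/7 ≈ 3.2857, so fraction remaining f = (1/2)^(23/7) ≈ 0.1025.
At steady state, accumulation factor R = 1/(1 − e^(−kτ)) ≈ 1.1142.
Each bolus raises the concentration by D/Vd = 1294/90 ≈ 14.378 μg/mL.
Steady-state peak Cmax,ss = C₀·R ≈ 14.378 × 1.1142 ≈ 16.020 μg/mL.
Peak 16.0 μg/mL vs MTC 7 μg/mL: exceeds toxic threshold.

16.0 μg/mL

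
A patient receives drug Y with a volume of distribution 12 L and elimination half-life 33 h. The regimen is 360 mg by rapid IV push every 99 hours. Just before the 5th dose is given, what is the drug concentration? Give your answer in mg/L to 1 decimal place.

4.3 mg/L

f = (1/2)^(τ/t½) = (1/2)^(99/33) ≈ 0.1250.
C₀ = D/Vd = 360/12 ≈ 30.000 mg/L.
Before the 5th dose, 4 doses have been given. Superposition: Cmin = C₀·(f + f² + … + f^4).
≈ 30.000 × (0.1250 + 0.0156 + 0.0020 + 0.0002) ≈ 30.000 × 0.1428 ≈ 4.284 mg/L.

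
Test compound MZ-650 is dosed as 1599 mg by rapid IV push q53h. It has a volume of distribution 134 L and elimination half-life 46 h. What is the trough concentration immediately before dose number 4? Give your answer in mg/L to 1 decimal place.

f = (1/2)^(τ/t½) = (1/2)^(53/46) ≈ 0.4499.
C₀ = D/Vd = 1599/134 ≈ 11.933 mg/L.
Before the 4th dose, 3 doses have been given. Superposition: Cmin = C₀·(f + f² + … + f^3).
≈ 11.933 × (0.4499 + 0.2024 + 0.0911) ≈ 11.933 × 0.7434 ≈ 8.871 mg/L.

8.9 mg/L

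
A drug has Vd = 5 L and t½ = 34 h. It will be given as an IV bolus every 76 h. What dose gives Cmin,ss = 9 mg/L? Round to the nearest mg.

τ/t½ = 76/34 ≈ 2.2353, so f = (1/2)^(76/34) ≈ 0.212378.
Cmin,ss = (D/Vd)·f/(1−f), so D = Cmin,ss·Vd·(1−f)/f.
D = 9 × 5 × (1−f)/f ≈ 9 × 5 × 3.70859 ≈ 166.89 mg.

167 mg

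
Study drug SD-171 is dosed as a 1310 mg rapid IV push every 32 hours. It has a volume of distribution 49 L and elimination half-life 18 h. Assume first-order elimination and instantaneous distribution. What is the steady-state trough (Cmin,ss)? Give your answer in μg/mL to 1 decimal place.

Over one 32-h interval, 32/18 ≈ 1.7778 half-lives elapse, leaving f ≈ 0.2916 of each dose.
Accumulation ratio R = 1/(1 − f) ≈ 1/0.7084 ≈ 1.4116.
Each bolus raises the concentration by D/Vd = 1310/49 ≈ 26.735 μg/mL.
Cmax,ss = C₀/(1 − f) ≈ 26.735/0.7084 ≈ 37.740 μg/mL.
Steady-state trough Cmin,ss = Cmax,ss·f ≈ 37.740 × 0.2916 ≈ 11.005 μg/mL.

11.0 μg/mL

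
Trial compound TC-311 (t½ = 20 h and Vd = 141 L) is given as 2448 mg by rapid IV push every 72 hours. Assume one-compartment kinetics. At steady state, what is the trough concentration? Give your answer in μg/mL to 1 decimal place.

Over one 72-h interval, 72/20 ≈ 3.6 half-lives elapse, leaving f ≈ 0.0825 of each dose.
Accumulation ratio R = 1/(1 − f) ≈ 1/0.9175 ≈ 1.0899.
Single-dose peak C₀ = D/Vd = 2448/141 ≈ 17.362 μg/mL.
Cmax,ss = C₀/(1 − f) ≈ 17.362/0.9175 ≈ 18.923 μg/mL.
One interval later, Cmin,ss = Cmax,ss·e^(−kτ) ≈ 18.923 × 0.0825 ≈ 1.561 μg/mL.

1.6 μg/mL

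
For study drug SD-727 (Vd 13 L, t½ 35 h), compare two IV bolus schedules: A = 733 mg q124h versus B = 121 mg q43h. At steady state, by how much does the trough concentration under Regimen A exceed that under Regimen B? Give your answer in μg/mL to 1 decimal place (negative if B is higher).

Regimen A: f = (1/2)^(124/35) ≈ 0.0858; Cmin,ss = (733/13)·f/(1−f) ≈ 5.292 μg/mL.
Regimen B: f = (1/2)^(43/35) ≈ 0.4267; Cmin,ss = (121/13)·f/(1−f) ≈ 6.928 μg/mL.
Difference ≈ 5.292 − 6.928 ≈ -1.636 μg/mL.

-1.6 μg/mL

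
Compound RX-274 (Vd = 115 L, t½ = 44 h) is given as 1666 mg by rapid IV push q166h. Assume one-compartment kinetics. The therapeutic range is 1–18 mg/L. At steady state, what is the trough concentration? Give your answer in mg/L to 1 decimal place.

k = ln2/t½ = ln2/44 ≈ 0.015753 h⁻¹; fraction remaining f = e^(−kτ) = e^(−0.015753×166) ≈ 0.0732.
Each bolus raises the concentration by D/Vd = 1666/115 ≈ 14.487 mg/L.
Steady-state trough Cmin,ss = C₀·f/(1−f) ≈ 14.487 × 0.0732/0.9268 ≈ 1.144 mg/L.
Trough 1.1 mg/L vs MEC 1 mg/L: adequate.

1.1 mg/L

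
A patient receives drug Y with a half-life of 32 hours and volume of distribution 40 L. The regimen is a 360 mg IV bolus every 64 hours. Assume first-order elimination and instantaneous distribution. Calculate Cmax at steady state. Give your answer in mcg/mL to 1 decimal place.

12.0 mcg/mL

The dosing interval is 2 half-lives, so f = 2^(−2) = 0.25.
Accumulation ratio R = 1/(1 − f) = 1/0.75 = 4/3.
Single-dose peak C₀ = D/Vd = 360/40 = 9 mcg/mL.
Steady-state peak Cmax,ss = C₀·R = 9 × 4/3 ≈ 12.000 mcg/mL.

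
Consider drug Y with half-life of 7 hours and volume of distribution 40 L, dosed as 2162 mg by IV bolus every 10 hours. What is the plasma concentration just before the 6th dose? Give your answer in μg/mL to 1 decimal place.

31.7 μg/mL

f = (1/2)^(τ/t½) = (1/2)^(10/7) ≈ 0.3715.
C₀ = D/Vd = 2162/40 ≈ 54.050 μg/mL.
Before the 6th dose, 5 doses have been given. Superposition: Cmin = C₀·(f + f² + … + f^5).
≈ 54.050 × (0.3715 + 0.1380 + 0.0513 + 0.0190 + 0.0071) ≈ 54.050 × 0.5869 ≈ 31.722 μg/mL.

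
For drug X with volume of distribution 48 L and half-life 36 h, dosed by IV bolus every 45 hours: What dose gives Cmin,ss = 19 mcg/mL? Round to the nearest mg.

τ/t½ = 45/36 ≈ 1.25, so f = (1/2)^(45/36) ≈ 0.420448.
Cmin,ss = (D/Vd)·f/(1−f), so D = Cmin,ss·Vd·(1−f)/f.
D = 19 × 48 × (1−f)/f ≈ 19 × 48 × 1.37842 ≈ 1257.12 mg.

1257 mg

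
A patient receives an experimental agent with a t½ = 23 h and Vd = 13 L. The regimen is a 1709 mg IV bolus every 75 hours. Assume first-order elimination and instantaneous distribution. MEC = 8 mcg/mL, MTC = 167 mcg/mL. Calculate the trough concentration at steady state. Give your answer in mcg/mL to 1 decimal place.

15.3 mcg/mL

τ/t½ = 75/23 ≈ 3.2609, so fraction remaining f = (1/2)^(75/23) ≈ 0.1043.
Single-dose peak C₀ = D/Vd = 1709/13 ≈ 131.462 mcg/mL.
Steady-state trough Cmin,ss = C₀·f/(1−f) ≈ 131.462 × 0.1043/0.8957 ≈ 15.308 mcg/mL.
Trough 15.3 mcg/mL vs MEC 8 mcg/mL: adequate.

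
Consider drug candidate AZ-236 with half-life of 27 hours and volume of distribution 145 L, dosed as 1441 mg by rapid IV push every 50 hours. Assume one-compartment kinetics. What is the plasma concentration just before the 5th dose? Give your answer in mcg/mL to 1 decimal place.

3.8 mcg/mL

f = (1/2)^(τ/t½) = (1/2)^(50/27) ≈ 0.2770.
C₀ = D/Vd = 1441/145 ≈ 9.938 mcg/mL.
Before the 5th dose, 4 doses have been given. Superposition: Cmin = C₀·(f + f² + … + f^4).
≈ 9.938 × (0.2770 + 0.0767 + 0.0213 + 0.0059) ≈ 9.938 × 0.3809 ≈ 3.785 mcg/mL.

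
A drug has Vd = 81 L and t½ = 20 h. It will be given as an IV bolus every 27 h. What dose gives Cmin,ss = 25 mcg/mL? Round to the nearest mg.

τ/t½ = 27/20 ≈ 1.35, so f = (1/2)^(27/20) ≈ 0.392292.
Cmin,ss = (D/Vd)·f/(1−f), so D = Cmin,ss·Vd·(1−f)/f.
D = 25 × 81 × (1−f)/f ≈ 25 × 81 × 1.54912 ≈ 3136.97 mg.

3137 mg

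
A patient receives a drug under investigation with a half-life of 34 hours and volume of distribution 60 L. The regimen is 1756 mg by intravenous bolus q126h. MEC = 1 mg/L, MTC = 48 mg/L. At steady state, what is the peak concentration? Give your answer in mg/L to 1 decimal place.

31.7 mg/L

k = ln2/t½ = ln2/34 ≈ 0.020387 h⁻¹; fraction remaining f = e^(−kτ) = e^(−0.020387×126) ≈ 0.0766.
At steady state, accumulation factor R = 1/(1 − e^(−kτ)) ≈ 1.0830.
Single-dose peak C₀ = D/Vd = 1756/60 ≈ 29.267 mg/L.
Cmax,ss = C₀/(1 − f) ≈ 29.267/0.9234 ≈ 31.695 mg/L.
Peak 31.7 mg/L vs MTC 48 mg/L: below toxic threshold.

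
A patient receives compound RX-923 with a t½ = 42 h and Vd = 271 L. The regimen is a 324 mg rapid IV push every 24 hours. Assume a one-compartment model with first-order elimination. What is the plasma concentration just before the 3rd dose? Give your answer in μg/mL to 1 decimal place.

1.3 μg/mL

f = (1/2)^(τ/t½) = (1/2)^(24/42) ≈ 0.6730.
C₀ = D/Vd = 324/271 ≈ 1.196 μg/mL.
Before the 3rd dose, 2 doses have been given. Superposition: Cmin = C₀·(f + f²).
≈ 1.196 × (0.6730 + 0.4529) ≈ 1.196 × 1.1259 ≈ 1.347 μg/mL.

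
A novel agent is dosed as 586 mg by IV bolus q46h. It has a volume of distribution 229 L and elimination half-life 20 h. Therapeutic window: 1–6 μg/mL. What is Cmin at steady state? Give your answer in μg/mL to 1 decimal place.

k = ln2/t½ = ln2/20 ≈ 0.034657 h⁻¹; fraction remaining f = e^(−kτ) = e^(−0.034657×46) ≈ 0.2031.
Accumulation ratio R = 1/(1 − f) ≈ 1/0.7969 ≈ 1.2549.
Each bolus raises the concentration by D/Vd = 586/229 ≈ 2.559 μg/mL.
Cmax,ss = C₀/(1 − f) ≈ 2.559/0.7969 ≈ 3.211 μg/mL.
One interval later, Cmin,ss = Cmax,ss·e^(−kτ) ≈ 3.211 × 0.2031 ≈ 0.652 μg/mL.
Trough 0.7 μg/mL vs MEC 1 μg/mL: subtherapeutic.

0.7 μg/mL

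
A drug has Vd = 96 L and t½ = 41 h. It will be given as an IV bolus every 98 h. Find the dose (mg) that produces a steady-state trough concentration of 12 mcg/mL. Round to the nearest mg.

4887 mg

τ/t½ = 98/41 ≈ 2.3902, so f = (1/2)^(98/41) ≈ 0.190750.
Cmin,ss = (D/Vd)·f/(1−f), so D = Cmin,ss·Vd·(1−f)/f.
D = 12 × 96 × (1−f)/f ≈ 12 × 96 × 4.24246 ≈ 4887.31 mg.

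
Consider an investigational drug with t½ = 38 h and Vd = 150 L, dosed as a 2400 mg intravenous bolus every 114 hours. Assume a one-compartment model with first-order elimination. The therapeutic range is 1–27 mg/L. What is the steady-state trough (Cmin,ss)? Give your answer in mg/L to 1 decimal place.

2.3 mg/L

The dosing interval is 3 half-lives, so f = 2^(−3) = 0.125.
Accumulation ratio R = 1/(1 − f) = 1/0.875 = 8/7.
Single-dose peak C₀ = D/Vd = 2400/150 = 16 mg/L.
Steady-state peak Cmax,ss = C₀·R = 16 × 8/7 ≈ 18.286 mg/L.
Steady-state trough Cmin,ss = Cmax,ss·f ≈ 18.286 × 0.125 ≈ 2.286 mg/L.
Trough 2.3 mg/L vs MEC 1 mg/L: adequate.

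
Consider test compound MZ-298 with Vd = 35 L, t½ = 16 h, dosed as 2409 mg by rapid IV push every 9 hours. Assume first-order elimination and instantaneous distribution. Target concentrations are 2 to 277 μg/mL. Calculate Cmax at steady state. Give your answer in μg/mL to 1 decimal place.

k = ln2/t½ = ln2/16 ≈ 0.043322 h⁻¹; fraction remaining f = e^(−kτ) = e^(−0.043322×9) ≈ 0.6771.
At steady state, accumulation factor R = 1/(1 − e^(−kτ)) ≈ 3.0969.
Each bolus raises the concentration by D/Vd = 2409/35 ≈ 68.829 μg/mL.
Steady-state peak Cmax,ss = C₀·R ≈ 68.829 × 3.0969 ≈ 213.157 μg/mL.
Peak 213.2 μg/mL vs MTC 277 μg/mL: below toxic threshold.

213.2 μg/mL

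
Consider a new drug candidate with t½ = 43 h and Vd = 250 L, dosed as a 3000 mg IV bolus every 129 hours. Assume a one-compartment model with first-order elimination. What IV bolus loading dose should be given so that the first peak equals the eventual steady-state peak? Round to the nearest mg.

3429 mg

f = (1/2)^(129/43) ≈ 0.125000; accumulation ratio R = 1/(1−f) ≈ 1.14286.
Loading dose to hit Cmax,ss on first dose: D_load = D_maint·R ≈ 3000 × 1.14286 ≈ 3428.58 mg.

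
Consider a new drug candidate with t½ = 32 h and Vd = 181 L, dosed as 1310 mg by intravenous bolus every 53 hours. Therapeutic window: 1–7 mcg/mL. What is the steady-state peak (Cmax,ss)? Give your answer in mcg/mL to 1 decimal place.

10.6 mcg/mL

Over one 53-h interval, 53/32 ≈ 1.6562 half-lives elapse, leaving f ≈ 0.3173 of each dose.
At steady state, accumulation factor R = 1/(1 − e^(−kτ)) ≈ 1.4648.
Each bolus raises the concentration by D/Vd = 1310/181 ≈ 7.238 mcg/mL.
Steady-state peak Cmax,ss = C₀·R ≈ 7.238 × 1.4648 ≈ 10.602 mcg/mL.
Peak 10.6 mcg/mL vs MTC 7 mcg/mL: exceeds toxic threshold.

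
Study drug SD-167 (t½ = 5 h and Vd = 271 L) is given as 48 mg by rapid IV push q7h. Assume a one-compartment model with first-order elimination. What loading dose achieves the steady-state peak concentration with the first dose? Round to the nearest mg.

77 mg

f = (1/2)^(7/5) ≈ 0.378929; accumulation ratio R = 1/(1−f) ≈ 1.61012.
Loading dose to hit Cmax,ss on first dose: D_load = D_maint·R ≈ 48 × 1.61012 ≈ 77.29 mg.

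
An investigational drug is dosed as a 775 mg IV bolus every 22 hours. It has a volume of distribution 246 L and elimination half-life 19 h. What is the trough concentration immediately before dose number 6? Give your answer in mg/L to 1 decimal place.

f = (1/2)^(τ/t½) = (1/2)^(22/19) ≈ 0.4482.
C₀ = D/Vd = 775/246 ≈ 3.150 mg/L.
Before the 6th dose, 5 doses have been given. Superposition: Cmin = C₀·(f + f² + … + f^5).
≈ 3.150 × (0.4482 + 0.2009 + 0.0900 + 0.0404 + 0.0181) ≈ 3.150 × 0.7976 ≈ 2.512 mg/L.

2.5 mg/L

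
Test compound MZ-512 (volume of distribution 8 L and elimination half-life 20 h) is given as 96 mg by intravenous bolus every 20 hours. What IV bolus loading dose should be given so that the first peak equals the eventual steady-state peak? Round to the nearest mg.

192 mg

f = (1/2)^(20/20) ≈ 0.500000; accumulation ratio R = 1/(1−f) ≈ 2.00000.
Loading dose to hit Cmax,ss on first dose: D_load = D_maint·R ≈ 96 × 2.00000 ≈ 192.00 mg.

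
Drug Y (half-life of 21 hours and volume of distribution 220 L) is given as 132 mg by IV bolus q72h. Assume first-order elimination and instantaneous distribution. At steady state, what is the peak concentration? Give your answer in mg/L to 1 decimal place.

0.7 mg/L

k = ln2/t½ = ln2/21 ≈ 0.033007 h⁻¹; fraction remaining f = e^(−kτ) = e^(−0.033007×72) ≈ 0.0929.
Accumulation ratio R = 1/(1 − f) ≈ 1/0.9071 ≈ 1.1024.
Single-dose peak C₀ = D/Vd = 132/220 ≈ 0.600 mg/L.
Steady-state peak Cmax,ss = C₀·R ≈ 0.600 × 1.1024 ≈ 0.661 mg/L.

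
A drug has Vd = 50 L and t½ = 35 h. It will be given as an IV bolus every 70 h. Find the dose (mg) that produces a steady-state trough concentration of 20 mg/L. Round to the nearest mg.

τ/t½ = 70/35 ≈ 2, so f = (1/2)^(70/35) ≈ 0.250000.
Cmin,ss = (D/Vd)·f/(1−f), so D = Cmin,ss·Vd·(1−f)/f.
D = 20 × 50 × (1−f)/f ≈ 20 × 50 × 3.00000 ≈ 3000.00 mg.

3000 mg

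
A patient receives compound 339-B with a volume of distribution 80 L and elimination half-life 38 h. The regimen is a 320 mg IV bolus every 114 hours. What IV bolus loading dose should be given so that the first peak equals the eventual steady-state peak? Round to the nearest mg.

f = (1/2)^(114/38) ≈ 0.125000; accumulation ratio R = 1/(1−f) ≈ 1.14286.
Loading dose to hit Cmax,ss on first dose: D_load = D_maint·R ≈ 320 × 1.14286 ≈ 365.72 mg.

366 mg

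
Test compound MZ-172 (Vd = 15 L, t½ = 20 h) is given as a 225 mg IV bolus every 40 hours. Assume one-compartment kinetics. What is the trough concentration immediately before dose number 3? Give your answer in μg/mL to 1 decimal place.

f = (1/2)^(τ/t½) = (1/2)^(40/20) ≈ 0.2500.
C₀ = D/Vd = 225/15 ≈ 15.000 μg/mL.
Before the 3rd dose, 2 doses have been given. Superposition: Cmin = C₀·(f + f²).
≈ 15.000 × (0.2500 + 0.0625) ≈ 15.000 × 0.3125 ≈ 4.688 μg/mL.

4.7 μg/mL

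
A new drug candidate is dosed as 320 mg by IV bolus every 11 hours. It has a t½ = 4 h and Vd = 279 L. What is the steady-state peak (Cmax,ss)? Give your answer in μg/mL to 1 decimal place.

1.3 μg/mL

τ/t½ = 11/4 ≈ 2.75, so fraction remaining f = (1/2)^(11/4) ≈ 0.1487.
At steady state, accumulation factor R = 1/(1 − e^(−kτ)) ≈ 1.1747.
Each bolus raises the concentration by D/Vd = 320/279 ≈ 1.147 μg/mL.
Steady-state peak Cmax,ss = C₀·R ≈ 1.147 × 1.1747 ≈ 1.347 μg/mL.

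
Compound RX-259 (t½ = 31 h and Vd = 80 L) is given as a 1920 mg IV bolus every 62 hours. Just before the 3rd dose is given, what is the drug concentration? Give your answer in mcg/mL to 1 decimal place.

f = (1/2)^(τ/t½) = (1/2)^(62/31) ≈ 0.2500.
C₀ = D/Vd = 1920/80 ≈ 24.000 mcg/mL.
Before the 3rd dose, 2 doses have been given. Superposition: Cmin = C₀·(f + f²).
≈ 24.000 × (0.2500 + 0.0625) ≈ 24.000 × 0.3125 ≈ 7.500 mcg/mL.

7.5 mcg/mL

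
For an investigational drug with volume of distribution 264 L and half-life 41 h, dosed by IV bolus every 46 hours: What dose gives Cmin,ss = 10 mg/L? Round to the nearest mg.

3106 mg

τ/t½ = 46/41 ≈ 1.122, so f = (1/2)^(46/41) ≈ 0.459472.
Cmin,ss = (D/Vd)·f/(1−f), so D = Cmin,ss·Vd·(1−f)/f.
D = 10 × 264 × (1−f)/f ≈ 10 × 264 × 1.17641 ≈ 3105.72 mg.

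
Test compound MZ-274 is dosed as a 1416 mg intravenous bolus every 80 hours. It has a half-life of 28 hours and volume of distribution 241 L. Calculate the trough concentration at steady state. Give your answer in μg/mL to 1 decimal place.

τ/t½ = 80/28 ≈ 2.8571, so fraction remaining f = (1/2)^(80/28) ≈ 0.1380.
Each bolus raises the concentration by D/Vd = 1416/241 ≈ 5.876 μg/mL.
Steady-state trough Cmin,ss = C₀·f/(1−f) ≈ 5.876 × 0.1380/0.8620 ≈ 0.941 μg/mL.

0.9 μg/mL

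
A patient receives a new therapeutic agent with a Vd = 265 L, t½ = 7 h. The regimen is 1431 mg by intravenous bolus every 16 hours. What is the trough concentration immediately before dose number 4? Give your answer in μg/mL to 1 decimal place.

1.4 μg/mL

f = (1/2)^(τ/t½) = (1/2)^(16/7) ≈ 0.2051.
C₀ = D/Vd = 1431/265 ≈ 5.400 μg/mL.
Before the 4th dose, 3 doses have been given. Superposition: Cmin = C₀·(f + f² + … + f^3).
≈ 5.400 × (0.2051 + 0.0421 + 0.0086) ≈ 5.400 × 0.2558 ≈ 1.381 μg/mL.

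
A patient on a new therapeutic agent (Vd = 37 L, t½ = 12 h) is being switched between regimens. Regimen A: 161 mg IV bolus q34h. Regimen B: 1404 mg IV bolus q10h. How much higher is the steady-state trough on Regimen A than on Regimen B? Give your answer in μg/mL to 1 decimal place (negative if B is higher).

Regimen A: f = (1/2)^(34/12) ≈ 0.1403; Cmin,ss = (161/37)·f/(1−f) ≈ 0.710 μg/mL.
Regimen B: f = (1/2)^(10/12) ≈ 0.5612; Cmin,ss = (1404/37)·f/(1−f) ≈ 48.531 μg/mL.
Difference ≈ 0.710 − 48.531 ≈ -47.821 μg/mL.

-47.8 μg/mL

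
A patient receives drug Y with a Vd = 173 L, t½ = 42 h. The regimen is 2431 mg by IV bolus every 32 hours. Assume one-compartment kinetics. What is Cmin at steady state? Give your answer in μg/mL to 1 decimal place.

20.2 μg/mL

Over one 32-h interval, 32/42 ≈ 0.7619 half-lives elapse, leaving f ≈ 0.5897 of each dose.
At steady state, accumulation factor R = 1/(1 − e^(−kτ)) ≈ 2.4372.
Each bolus raises the concentration by D/Vd = 2431/173 ≈ 14.052 μg/mL.
Steady-state peak Cmax,ss = C₀·R ≈ 14.052 × 2.4372 ≈ 34.248 μg/mL.
One interval later, Cmin,ss = Cmax,ss·e^(−kτ) ≈ 34.248 × 0.5897 ≈ 20.196 μg/mL.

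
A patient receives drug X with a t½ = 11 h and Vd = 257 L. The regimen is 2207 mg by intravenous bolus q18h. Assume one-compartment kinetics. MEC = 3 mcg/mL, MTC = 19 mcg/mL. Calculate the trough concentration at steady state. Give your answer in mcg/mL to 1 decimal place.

k = ln2/t½ = ln2/11 ≈ 0.063013 h⁻¹; fraction remaining f = e^(−kτ) = e^(−0.063013×18) ≈ 0.3217.
Single-dose peak C₀ = D/Vd = 2207/257 ≈ 8.588 mcg/mL.
Steady-state trough Cmin,ss = C₀·f/(1−f) ≈ 8.588 × 0.3217/0.6783 ≈ 4.073 mcg/mL.
Trough 4.1 mcg/mL vs MEC 3 mcg/mL: adequate.

4.1 mcg/mL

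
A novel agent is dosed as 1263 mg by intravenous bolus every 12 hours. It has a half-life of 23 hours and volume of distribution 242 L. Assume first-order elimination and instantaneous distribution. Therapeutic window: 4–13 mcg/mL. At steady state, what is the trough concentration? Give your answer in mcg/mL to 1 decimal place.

τ/t½ = 12/23 ≈ 0.52174, so fraction remaining f = (1/2)^(12/23) ≈ 0.6965.
At steady state, accumulation factor R = 1/(1 − e^(−kτ)) ≈ 3.2949.
Single-dose peak C₀ = D/Vd = 1263/242 ≈ 5.219 mcg/mL.
Cmax,ss = C₀/(1 − f) ≈ 5.219/0.3035 ≈ 17.196 mcg/mL.
One interval later, Cmin,ss = Cmax,ss·e^(−kτ) ≈ 17.196 × 0.6965 ≈ 11.977 mcg/mL.
Trough 12.0 mcg/mL vs MEC 4 mcg/mL: adequate.

12.0 mcg/mL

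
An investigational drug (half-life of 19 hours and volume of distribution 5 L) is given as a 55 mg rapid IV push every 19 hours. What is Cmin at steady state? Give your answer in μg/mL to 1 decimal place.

τ = 19 h = 1 half-life, so f = (1/2)^1 = 0.5.
Accumulation ratio R = 1/(1 − f) = 1/0.5 = 2/1.
Single-dose peak C₀ = D/Vd = 55/5 = 11 μg/mL.
Steady-state peak Cmax,ss = C₀·R = 11 × 2/1 ≈ 22.000 μg/mL.
Steady-state trough Cmin,ss = Cmax,ss·f ≈ 22.000 × 0.5 ≈ 11.000 μg/mL.

11.0 μg/mL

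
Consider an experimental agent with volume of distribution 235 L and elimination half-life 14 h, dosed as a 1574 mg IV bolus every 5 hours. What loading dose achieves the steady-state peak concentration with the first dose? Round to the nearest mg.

7178 mg

f = (1/2)^(5/14) ≈ 0.780709; accumulation ratio R = 1/(1−f) ≈ 4.56015.
Loading dose to hit Cmax,ss on first dose: D_load = D_maint·R ≈ 1574 × 4.56015 ≈ 7177.68 mg.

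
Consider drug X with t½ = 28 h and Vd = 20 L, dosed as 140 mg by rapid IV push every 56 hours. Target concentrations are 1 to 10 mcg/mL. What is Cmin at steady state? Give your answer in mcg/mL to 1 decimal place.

The dosing interval is 2 half-lives, so f = 2^(−2) = 0.25.
At steady state, R = 1/(1 − 0.25) = 4/3.
Single-dose peak C₀ = D/Vd = 140/20 = 7 mcg/mL.
Steady-state peak Cmax,ss = C₀·R = 7 × 4/3 ≈ 9.333 mcg/mL.
Steady-state trough Cmin,ss = Cmax,ss·f ≈ 9.333 × 0.25 ≈ 2.333 mcg/mL.
Trough 2.3 mcg/mL vs MEC 1 mcg/mL: adequate.

2.3 mcg/mL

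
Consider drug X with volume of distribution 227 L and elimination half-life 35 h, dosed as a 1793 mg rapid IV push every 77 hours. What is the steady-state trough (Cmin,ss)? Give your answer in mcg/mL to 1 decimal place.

2.2 mcg/mL

k = ln2/t½ = ln2/35 ≈ 0.019804 h⁻¹; fraction remaining f = e^(−kτ) = e^(−0.019804×77) ≈ 0.2176.
At steady state, accumulation factor R = 1/(1 − e^(−kτ)) ≈ 1.2781.
Each bolus raises the concentration by D/Vd = 1793/227 ≈ 7.899 mcg/mL.
Steady-state peak Cmax,ss = C₀·R ≈ 7.899 × 1.2781 ≈ 10.096 mcg/mL.
Steady-state trough Cmin,ss = Cmax,ss·f ≈ 10.096 × 0.2176 ≈ 2.197 mcg/mL.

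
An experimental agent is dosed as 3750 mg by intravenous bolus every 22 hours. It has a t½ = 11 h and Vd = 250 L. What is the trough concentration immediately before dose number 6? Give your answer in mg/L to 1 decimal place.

5.0 mg/L

f = (1/2)^(τ/t½) = (1/2)^(22/11) ≈ 0.2500.
C₀ = D/Vd = 3750/250 ≈ 15.000 mg/L.
Before the 6th dose, 5 doses have been given. Superposition: Cmin = C₀·(f + f² + … + f^5).
≈ 15.000 × (0.2500 + 0.0625 + 0.0156 + 0.0039 + 0.0010) ≈ 15.000 × 0.3330 ≈ 4.995 mg/L.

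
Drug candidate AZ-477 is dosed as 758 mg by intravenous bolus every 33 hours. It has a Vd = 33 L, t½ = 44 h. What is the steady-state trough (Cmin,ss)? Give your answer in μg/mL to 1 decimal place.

33.7 μg/mL

k = ln2/t½ = ln2/44 ≈ 0.015753 h⁻¹; fraction remaining f = e^(−kτ) = e^(−0.015753×33) ≈ 0.5946.
Single-dose peak C₀ = D/Vd = 758/33 ≈ 22.970 μg/mL.
Steady-state trough Cmin,ss = C₀·f/(1−f) ≈ 22.970 × 0.5946/0.4054 ≈ 33.690 μg/mL.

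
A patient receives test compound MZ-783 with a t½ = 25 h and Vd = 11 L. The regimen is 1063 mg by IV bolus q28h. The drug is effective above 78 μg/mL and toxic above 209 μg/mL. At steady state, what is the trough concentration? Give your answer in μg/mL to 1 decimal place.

Over one 28-h interval, 28/25 ≈ 1.12 half-lives elapse, leaving f ≈ 0.4601 of each dose.
At steady state, accumulation factor R = 1/(1 − e^(−kτ)) ≈ 1.8522.
Each bolus raises the concentration by D/Vd = 1063/11 ≈ 96.636 μg/mL.
Steady-state peak Cmax,ss = C₀·R ≈ 96.636 × 1.8522 ≈ 178.989 μg/mL.
Steady-state trough Cmin,ss = Cmax,ss·f ≈ 178.989 × 0.4601 ≈ 82.353 μg/mL.
Trough 82.4 μg/mL vs MEC 78 μg/mL: adequate.

82.4 μg/mL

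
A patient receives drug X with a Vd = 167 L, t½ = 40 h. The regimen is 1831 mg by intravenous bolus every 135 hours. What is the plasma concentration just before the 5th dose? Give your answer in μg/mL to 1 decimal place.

f = (1/2)^(τ/t½) = (1/2)^(135/40) ≈ 0.0964.
C₀ = D/Vd = 1831/167 ≈ 10.964 μg/mL.
Before the 5th dose, 4 doses have been given. Superposition: Cmin = C₀·(f + f² + … + f^4).
≈ 10.964 × (0.0964 + 0.0093 + 0.0009 + 0.0001) ≈ 10.964 × 0.1067 ≈ 1.170 μg/mL.

1.2 μg/mL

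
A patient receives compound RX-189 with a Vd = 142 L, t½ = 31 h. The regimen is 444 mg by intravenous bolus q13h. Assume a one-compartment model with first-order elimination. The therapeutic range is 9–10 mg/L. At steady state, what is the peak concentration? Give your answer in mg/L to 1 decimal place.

12.4 mg/L

k = ln2/t½ = ln2/31 ≈ 0.022360 h⁻¹; fraction remaining f = e^(−kτ) = e^(−0.022360×13) ≈ 0.7478.
Accumulation ratio R = 1/(1 − f) ≈ 1/0.2522 ≈ 3.9651.
Single-dose peak C₀ = D/Vd = 444/142 ≈ 3.127 mg/L.
Cmax,ss = C₀/(1 − f) ≈ 3.127/0.2522 ≈ 12.399 mg/L.
Peak 12.4 mg/L vs MTC 10 mg/L: exceeds toxic threshold.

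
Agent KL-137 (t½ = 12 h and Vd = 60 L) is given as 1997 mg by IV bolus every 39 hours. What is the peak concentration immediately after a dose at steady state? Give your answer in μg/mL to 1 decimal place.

k = ln2/t½ = ln2/12 ≈ 0.057762 h⁻¹; fraction remaining f = e^(−kτ) = e^(−0.057762×39) ≈ 0.1051.
At steady state, accumulation factor R = 1/(1 − e^(−kτ)) ≈ 1.1174.
Single-dose peak C₀ = D/Vd = 1997/60 ≈ 33.283 μg/mL.
Steady-state peak Cmax,ss = C₀·R ≈ 33.283 × 1.1174 ≈ 37.190 μg/mL.

37.2 μg/mL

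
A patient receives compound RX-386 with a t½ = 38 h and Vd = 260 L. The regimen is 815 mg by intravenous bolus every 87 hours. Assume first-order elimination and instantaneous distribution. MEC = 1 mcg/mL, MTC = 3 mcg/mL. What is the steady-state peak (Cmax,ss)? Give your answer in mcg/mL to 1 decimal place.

τ/t½ = 87/38 ≈ 2.2895, so fraction remaining f = (1/2)^(87/38) ≈ 0.2046.
At steady state, accumulation factor R = 1/(1 − e^(−kτ)) ≈ 1.2572.
Single-dose peak C₀ = D/Vd = 815/260 ≈ 3.135 mcg/mL.
Steady-state peak Cmax,ss = C₀·R ≈ 3.135 × 1.2572 ≈ 3.941 mcg/mL.
Peak 3.9 mcg/mL vs MTC 3 mcg/mL: exceeds toxic threshold.

3.9 mcg/mL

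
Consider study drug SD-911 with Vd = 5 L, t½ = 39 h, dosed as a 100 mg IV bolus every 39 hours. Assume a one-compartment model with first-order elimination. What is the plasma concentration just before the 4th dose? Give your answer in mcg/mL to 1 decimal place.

f = (1/2)^(τ/t½) = (1/2)^(39/39) ≈ 0.5000.
C₀ = D/Vd = 100/5 ≈ 20.000 mcg/mL.
Before the 4th dose, 3 doses have been given. Superposition: Cmin = C₀·(f + f² + … + f^3).
≈ 20.000 × (0.5000 + 0.2500 + 0.1250) ≈ 20.000 × 0.8750 ≈ 17.500 mcg/mL.

17.5 mcg/mL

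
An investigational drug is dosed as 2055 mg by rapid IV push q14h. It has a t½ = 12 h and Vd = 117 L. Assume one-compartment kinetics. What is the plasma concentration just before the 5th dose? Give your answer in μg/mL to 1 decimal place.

f = (1/2)^(τ/t½) = (1/2)^(14/12) ≈ 0.4454.
C₀ = D/Vd = 2055/117 ≈ 17.564 μg/mL.
Before the 5th dose, 4 doses have been given. Superposition: Cmin = C₀·(f + f² + … + f^4).
≈ 17.564 × (0.4454 + 0.1984 + 0.0884 + 0.0394) ≈ 17.564 × 0.7716 ≈ 13.552 μg/mL.

13.6 μg/mL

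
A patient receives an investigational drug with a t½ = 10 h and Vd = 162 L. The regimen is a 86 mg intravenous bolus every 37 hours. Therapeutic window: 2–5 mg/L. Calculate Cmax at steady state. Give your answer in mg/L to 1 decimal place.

τ/t½ = 37/10 ≈ 3.7, so fraction remaining f = (1/2)^(37/10) ≈ 0.0769.
At steady state, accumulation factor R = 1/(1 − e^(−kτ)) ≈ 1.0833.
Single-dose peak C₀ = D/Vd = 86/162 ≈ 0.531 mg/L.
Steady-state peak Cmax,ss = C₀·R ≈ 0.531 × 1.0833 ≈ 0.575 mg/L.
Peak 0.6 mg/L vs MTC 5 mg/L: below toxic threshold.

0.6 mg/L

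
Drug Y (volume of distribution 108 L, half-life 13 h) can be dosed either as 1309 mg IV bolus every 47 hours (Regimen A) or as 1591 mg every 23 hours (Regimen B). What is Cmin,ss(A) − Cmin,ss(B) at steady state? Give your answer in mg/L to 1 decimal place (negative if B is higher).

Regimen A: f = (1/2)^(47/13) ≈ 0.0816; Cmin,ss = (1309/108)·f/(1−f) ≈ 1.077 mg/L.
Regimen B: f = (1/2)^(23/13) ≈ 0.2934; Cmin,ss = (1591/108)·f/(1−f) ≈ 6.117 mg/L.
Difference ≈ 1.077 − 6.117 ≈ -5.040 mg/L.

-5.0 mg/L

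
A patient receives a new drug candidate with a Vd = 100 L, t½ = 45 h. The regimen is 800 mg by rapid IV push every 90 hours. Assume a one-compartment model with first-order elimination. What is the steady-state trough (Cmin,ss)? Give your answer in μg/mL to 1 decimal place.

2.7 μg/mL

τ = 90 h = 2 half-lives, so f = (1/2)^2 = 0.25.
Accumulation ratio R = 1/(1 − f) = 1/0.75 = 4/3.
Single-dose peak C₀ = D/Vd = 800/100 = 8 μg/mL.
Steady-state peak Cmax,ss = C₀·R = 8 × 4/3 ≈ 10.667 μg/mL.
Steady-state trough Cmin,ss = Cmax,ss·f ≈ 10.667 × 0.25 ≈ 2.667 μg/mL.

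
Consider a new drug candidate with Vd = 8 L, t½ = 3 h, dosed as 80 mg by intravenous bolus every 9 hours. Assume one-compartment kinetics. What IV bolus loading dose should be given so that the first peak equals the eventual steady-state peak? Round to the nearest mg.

f = (1/2)^(9/3) ≈ 0.125000; accumulation ratio R = 1/(1−f) ≈ 1.14286.
Loading dose to hit Cmax,ss on first dose: D_load = D_maint·R ≈ 80 × 1.14286 ≈ 91.43 mg.

91 mg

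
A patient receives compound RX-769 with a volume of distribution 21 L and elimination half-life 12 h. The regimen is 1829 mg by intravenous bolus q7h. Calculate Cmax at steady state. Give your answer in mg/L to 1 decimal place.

261.9 mg/L

k = ln2/t½ = ln2/12 ≈ 0.057762 h⁻¹; fraction remaining f = e^(−kτ) = e^(−0.057762×7) ≈ 0.6674.
At steady state, accumulation factor R = 1/(1 − e^(−kτ)) ≈ 3.0066.
Each bolus raises the concentration by D/Vd = 1829/21 ≈ 87.095 mg/L.
Cmax,ss = C₀/(1 − f) ≈ 87.095/0.3326 ≈ 261.861 mg/L.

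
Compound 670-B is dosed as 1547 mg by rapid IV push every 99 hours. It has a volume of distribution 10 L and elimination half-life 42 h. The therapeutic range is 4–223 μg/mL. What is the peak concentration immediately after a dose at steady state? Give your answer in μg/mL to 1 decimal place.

192.2 μg/mL

Over one 99-h interval, 99/42 ≈ 2.3571 half-lives elapse, leaving f ≈ 0.1952 of each dose.
At steady state, accumulation factor R = 1/(1 − e^(−kτ)) ≈ 1.2425.
Each bolus raises the concentration by D/Vd = 1547/10 ≈ 154.700 μg/mL.
Cmax,ss = C₀/(1 − f) ≈ 154.700/0.8048 ≈ 192.222 μg/mL.
Peak 192.2 μg/mL vs MTC 223 μg/mL: below toxic threshold.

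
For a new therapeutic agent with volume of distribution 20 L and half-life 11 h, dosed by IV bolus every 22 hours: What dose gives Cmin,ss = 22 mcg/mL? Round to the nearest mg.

1320 mg

τ/t½ = 22/11 ≈ 2, so f = (1/2)^(22/11) ≈ 0.250000.
Cmin,ss = (D/Vd)·f/(1−f), so D = Cmin,ss·Vd·(1−f)/f.
D = 22 × 20 × (1−f)/f ≈ 22 × 20 × 3.00000 ≈ 1320.00 mg.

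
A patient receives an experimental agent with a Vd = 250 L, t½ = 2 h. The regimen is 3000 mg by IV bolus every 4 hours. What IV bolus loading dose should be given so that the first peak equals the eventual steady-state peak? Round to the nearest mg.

4000 mg

f = (1/2)^(4/2) ≈ 0.250000; accumulation ratio R = 1/(1−f) ≈ 1.33333.
Loading dose to hit Cmax,ss on first dose: D_load = D_maint·R ≈ 3000 × 1.33333 ≈ 3999.99 mg.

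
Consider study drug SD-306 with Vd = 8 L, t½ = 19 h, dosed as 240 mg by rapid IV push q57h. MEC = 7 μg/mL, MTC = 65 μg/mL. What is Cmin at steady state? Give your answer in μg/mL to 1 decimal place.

The dosing interval is 3 half-lives, so f = 2^(−3) = 0.125.
Accumulation ratio R = 1/(1 − f) = 1/0.875 = 8/7.
Single-dose peak C₀ = D/Vd = 240/8 = 30 μg/mL.
Steady-state peak Cmax,ss = C₀·R = 30 × 8/7 ≈ 34.286 μg/mL.
Steady-state trough Cmin,ss = Cmax,ss·f ≈ 34.286 × 0.125 ≈ 4.286 μg/mL.
Trough 4.3 μg/mL vs MEC 7 μg/mL: subtherapeutic.

4.3 μg/mL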